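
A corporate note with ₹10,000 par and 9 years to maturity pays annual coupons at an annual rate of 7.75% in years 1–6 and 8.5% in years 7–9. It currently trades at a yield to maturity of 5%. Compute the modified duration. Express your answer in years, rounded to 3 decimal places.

6.685 years

Periodic yield y = 0.05. First find Macaulay duration:
  t   CF        PV=CF/(1+0.05)^t    t·PV
  1       775.00       738.0952       738.0952
  2       775.00       702.9478     1,405.8957
  3       775.00       669.4741     2,008.4224
  4       775.00       637.5944     2,550.3777
  5       775.00       607.2328     3,036.1639
  6       775.00       578.3169     3,469.9016
  7       850.00       604.0791     4,228.5539
  8       850.00       575.3135     4,602.5077
  9    10,850.00     6,994.0067    62,946.0607
  Σ                 12,107.0607    84,985.9788
P = 12,107.0607; Macaulay duration = 84,985.9788 / 12,107.0607 = 7.01954 years.
Modified duration = D_Mac / (1 + y) = 7.01954 / 1.05 = 6.68527 years.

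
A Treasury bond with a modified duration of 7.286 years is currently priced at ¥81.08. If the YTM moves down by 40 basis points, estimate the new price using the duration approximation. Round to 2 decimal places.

¥83.44

Duration approximation: ΔP/P ≈ -D_mod · Δy = -7.286 × (-0.004) = +0.029144.
New price ≈ 81.08 × (1 + 0.029144) = 83.44299552.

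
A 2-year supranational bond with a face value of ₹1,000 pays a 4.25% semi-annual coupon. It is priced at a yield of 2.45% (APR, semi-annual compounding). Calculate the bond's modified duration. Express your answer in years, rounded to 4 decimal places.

Periodic yield y = 0.01225. First find Macaulay duration:
  t   CF        PV=CF/(1+0.01225)^t    t·PV
  1        21.25        20.9928        20.9928
  2        21.25        20.7388        41.4776
  3        21.25        20.4878        61.4634
  4     1,021.25       972.7045     3,890.8180
  Σ                  1,034.9239     4,014.7519
P = 1,034.9239; Macaulay duration = 4,014.7519 / 1,034.9239 = 3.87927 half-year periods = 1.93964 years.
Modified duration = D_Mac / (1 + y) = 1.93964 / 1.01225 = 1.91616 years.

1.9162 years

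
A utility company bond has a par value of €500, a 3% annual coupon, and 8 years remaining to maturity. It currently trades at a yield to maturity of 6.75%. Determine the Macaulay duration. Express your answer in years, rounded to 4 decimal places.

Periodic yield y = 0.0675. Discount each cash flow and weight by its year:
  t   CF        PV=CF/(1+0.0675)^t    t·PV
  1        15.00        14.0515        14.0515
  2        15.00        13.1630        26.3260
  3        15.00        12.3307        36.9921
  4        15.00        11.5510        46.2040
  5        15.00        10.8206        54.1031
  6        15.00        10.1364        60.8184
  7        15.00         9.4955        66.4682
  8       515.00       305.3966     2,443.1726
  Σ                    386.9453     2,748.1360
Price P = Σ PV = 386.9453.
Macaulay duration = Σ(t·PV) / P = 2,748.1360 / 386.9453 = 7.10213 years.

7.1021 years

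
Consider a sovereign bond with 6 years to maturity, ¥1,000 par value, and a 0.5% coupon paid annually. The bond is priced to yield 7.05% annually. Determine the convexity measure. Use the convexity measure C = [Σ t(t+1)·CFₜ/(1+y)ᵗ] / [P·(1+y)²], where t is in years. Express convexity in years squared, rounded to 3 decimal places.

35.899

With y = 0.0705:
  t   CF        PV=CF/(1+0.0705)^t    t·PV        t(t+1)·PV
  1         5.00         4.6707         4.6707           9.3414
  2         5.00         4.3631         8.7262          26.1787
  3         5.00         4.0758        12.2273          48.9093
  4         5.00         3.8074        15.2294          76.1471
  5         5.00         3.5566        17.7831         106.6984
  6     1,005.00       667.7994     4,006.7965      28,047.5753
  Σ                    688.2730     4,065.4332      28,314.8502
P = 688.2730.
Convexity = Σ t(t+1)·PV / [P·(1+y)²] = 28,314.8502 / (688.2730 × 1.145970) = 35.89882.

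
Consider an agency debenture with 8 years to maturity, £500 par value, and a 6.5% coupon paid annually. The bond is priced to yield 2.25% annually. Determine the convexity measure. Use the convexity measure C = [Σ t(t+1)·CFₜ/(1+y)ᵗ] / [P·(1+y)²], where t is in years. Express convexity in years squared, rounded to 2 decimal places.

With y = 0.0225:
  t   CF        PV=CF/(1+0.0225)^t    t·PV        t(t+1)·PV
  1        32.50        31.7848        31.7848          63.5697
  2        32.50        31.0854        62.1708         186.5125
  3        32.50        30.4014        91.2042         364.8167
  4        32.50        29.7324       118.9296         594.6482
  5        32.50        29.0782       145.3908         872.3445
  6        32.50        28.4383       170.6297       1,194.4081
  7        32.50        27.8125       194.6876       1,557.5004
  8       532.50       445.6697     3,565.3574      32,088.2162
  Σ                    654.0027     4,380.1549      36,922.0163
P = 654.0027.
Convexity = Σ t(t+1)·PV / [P·(1+y)²] = 36,922.0163 / (654.0027 × 1.045506) = 53.99820.

54.00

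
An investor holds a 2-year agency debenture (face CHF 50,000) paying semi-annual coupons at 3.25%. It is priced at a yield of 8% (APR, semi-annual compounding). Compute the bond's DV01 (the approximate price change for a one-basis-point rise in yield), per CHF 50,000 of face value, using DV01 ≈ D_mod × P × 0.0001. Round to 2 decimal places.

CHF 8.57

Periodic yield y = 0.04.
  t   CF        PV=CF/(1+0.04)^t    t·PV
  1       812.50       781.2500       781.2500
  2       812.50       751.2019     1,502.4038
  3       812.50       722.3095     2,166.9286
  4    50,812.50    43,434.7380   173,738.9518
  Σ                 45,689.4994   178,189.5343
P = 45,689.4994; D_Mac = 3.90001 half-year periods = 1.95001 yrs; D_mod = 1.87501 yrs.
DV01 ≈ 1.87501 × 45,689.4994 × 0.0001 = 8.566805.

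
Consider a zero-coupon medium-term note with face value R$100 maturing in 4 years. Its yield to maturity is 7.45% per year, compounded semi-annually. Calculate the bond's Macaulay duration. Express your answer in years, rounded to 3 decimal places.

4.000 years

A zero-coupon bond has a single cash flow at maturity, so its Macaulay duration equals its maturity: 4 years.
(Equivalently: 8 semi-annual periods ÷ 2 = 4 years.)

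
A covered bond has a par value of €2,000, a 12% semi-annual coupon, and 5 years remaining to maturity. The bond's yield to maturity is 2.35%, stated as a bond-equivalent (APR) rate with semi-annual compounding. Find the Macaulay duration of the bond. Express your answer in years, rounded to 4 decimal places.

Periodic yield y = 0.01175. Discount each cash flow and weight by its period:
  t   CF        PV=CF/(1+0.01175)^t    t·PV
  1       120.00       118.6064       118.6064
  2       120.00       117.2289       234.4579
  3       120.00       115.8675       347.6025
  4       120.00       114.5219       458.0874
  5       120.00       113.1919       565.9593
  6       120.00       111.8773       671.2638
  7       120.00       110.5780       774.0460
  8       120.00       109.2938       874.3504
  9       120.00       108.0245       972.2206
  10    2,120.00     1,886.2694    18,862.6945
  Σ                  2,905.4596    23,879.2888
Price P = Σ PV = 2,905.4596.
Macaulay duration = Σ(t·PV) / P = 23,879.2888 / 2,905.4596 = 8.21876 half-year periods.
In years: 8.21876 / 2 = 4.10938 years.

4.1094 years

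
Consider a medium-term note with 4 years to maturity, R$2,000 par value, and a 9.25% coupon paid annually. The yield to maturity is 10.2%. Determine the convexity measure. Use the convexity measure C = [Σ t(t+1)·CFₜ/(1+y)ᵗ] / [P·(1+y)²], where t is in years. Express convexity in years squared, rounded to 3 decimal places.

13.812

With y = 0.102:
  t   CF        PV=CF/(1+0.102)^t    t·PV        t(t+1)·PV
  1       185.00       167.8766       167.8766         335.7532
  2       185.00       152.3381       304.6762         914.0286
  3       185.00       138.2378       414.7135       1,658.8541
  4     2,185.00     1,481.5799     5,926.3194      29,631.5970
  Σ                  1,940.0324     6,813.5857      32,540.2329
P = 1,940.0324.
Convexity = Σ t(t+1)·PV / [P·(1+y)²] = 32,540.2329 / (1,940.0324 × 1.214404) = 13.81174.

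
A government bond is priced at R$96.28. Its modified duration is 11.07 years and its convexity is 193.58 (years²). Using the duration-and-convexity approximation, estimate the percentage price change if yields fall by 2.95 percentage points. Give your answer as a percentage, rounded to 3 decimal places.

Duration effect: -D_mod·Δy = -11.07 × (-0.0295) = +0.326565
Convexity effect: ½·C·(Δy)² = 0.5 × 193.58 × (-0.0295)² = +0.0842314975
ΔP/P ≈ +0.326565 + 0.0842314975 = +0.4107964975
= +41.07964975%.

+41.080%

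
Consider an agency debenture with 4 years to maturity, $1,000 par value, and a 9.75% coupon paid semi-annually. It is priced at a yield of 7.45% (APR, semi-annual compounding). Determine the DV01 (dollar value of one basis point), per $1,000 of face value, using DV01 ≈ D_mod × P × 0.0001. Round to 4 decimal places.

$0.3568

Periodic yield y = 0.03725.
  t   CF        PV=CF/(1+0.03725)^t    t·PV
  1        48.75        46.9993        46.9993
  2        48.75        45.3114        90.6229
  3        48.75        43.6842       131.0526
  4        48.75        42.1154       168.4616
  5        48.75        40.6029       203.0147
  6        48.75        39.1448       234.8687
  7        48.75        37.7390       264.1731
  8     1,048.75       782.7164     6,261.7311
  Σ                  1,078.3134     7,400.9238
P = 1,078.3134; D_Mac = 6.86343 half-year periods = 3.43171 yrs; D_mod = 3.30847 yrs.
DV01 ≈ 3.30847 × 1,078.3134 × 0.0001 = 0.356757.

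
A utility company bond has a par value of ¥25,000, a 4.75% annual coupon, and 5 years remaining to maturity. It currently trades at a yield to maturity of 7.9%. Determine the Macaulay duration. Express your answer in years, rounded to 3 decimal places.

4.532 years

Periodic yield y = 0.079. Discount each cash flow and weight by its year:
  t   CF        PV=CF/(1+0.079)^t    t·PV
  1     1,187.50     1,100.5561     1,100.5561
  2     1,187.50     1,019.9778     2,039.9556
  3     1,187.50       945.2992     2,835.8976
  4     1,187.50       876.0882     3,504.3529
  5    26,187.50    17,905.5150    89,527.5750
  Σ                 21,847.4363    99,008.3372
Price P = Σ PV = 21,847.4363.
Macaulay duration = Σ(t·PV) / P = 99,008.3372 / 21,847.4363 = 4.53181 years.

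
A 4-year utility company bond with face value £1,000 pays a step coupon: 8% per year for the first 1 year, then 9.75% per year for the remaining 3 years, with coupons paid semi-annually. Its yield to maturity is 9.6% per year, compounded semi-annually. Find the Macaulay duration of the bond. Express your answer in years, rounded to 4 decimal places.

Periodic yield y = 0.048. Discount each cash flow and weight by its period:
  t   CF        PV=CF/(1+0.048)^t    t·PV
  1        40.00        38.1679        38.1679
  2        40.00        36.4198        72.8396
  3        48.75        42.3536       127.0609
  4        48.75        40.4138       161.6551
  5        48.75        38.5628       192.8138
  6        48.75        36.7965       220.7792
  7        48.75        35.1112       245.7784
  8     1,048.75       720.7451     5,765.9610
  Σ                    988.5708     6,825.0560
Price P = Σ PV = 988.5708.
Macaulay duration = Σ(t·PV) / P = 6,825.0560 / 988.5708 = 6.90396 half-year periods.
In years: 6.90396 / 2 = 3.45198 years.

3.4520 years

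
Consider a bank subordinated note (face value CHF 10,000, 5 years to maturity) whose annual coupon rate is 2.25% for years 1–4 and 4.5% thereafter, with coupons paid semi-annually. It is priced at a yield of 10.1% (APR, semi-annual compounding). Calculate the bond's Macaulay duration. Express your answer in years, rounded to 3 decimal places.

4.696 years

Periodic yield y = 0.0505. Discount each cash flow and weight by its period:
  t   CF        PV=CF/(1+0.0505)^t    t·PV
  1       112.50       107.0919       107.0919
  2       112.50       101.9437       203.8874
  3       112.50        97.0430       291.1291
  4       112.50        92.3779       369.5118
  5       112.50        87.9371       439.6856
  6       112.50        83.7098       502.2587
  7       112.50        79.6857       557.7996
  8       112.50        75.8550       606.8398
  9       225.00       144.4169     1,299.7521
  10   10,225.00     6,247.4494    62,474.4943
  Σ                  7,117.5104    66,852.4501
Price P = Σ PV = 7,117.5104.
Macaulay duration = Σ(t·PV) / P = 66,852.4501 / 7,117.5104 = 9.39267 half-year periods.
In years: 9.39267 / 2 = 4.69634 years.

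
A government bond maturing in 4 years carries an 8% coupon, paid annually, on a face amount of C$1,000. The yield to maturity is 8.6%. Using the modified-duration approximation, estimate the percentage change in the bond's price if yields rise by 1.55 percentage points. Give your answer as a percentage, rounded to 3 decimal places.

Periodic yield y = 0.086. Modified duration first:
  t   CF        PV=CF/(1+0.086)^t    t·PV
  1        80.00        73.6648        73.6648
  2        80.00        67.8313       135.6627
  3        80.00        62.4598       187.3794
  4     1,080.00       776.4338     3,105.7354
  Σ                    980.3898     3,502.4422
P = 980.3898; D_Mac = 3.57250 yrs; D_mod = 3.57250/(1+0.086) = 3.28959 yrs.
ΔP/P ≈ -D_mod · Δy = -3.28959 × (+0.0155) = -0.050989 = -5.0989%.

-5.099%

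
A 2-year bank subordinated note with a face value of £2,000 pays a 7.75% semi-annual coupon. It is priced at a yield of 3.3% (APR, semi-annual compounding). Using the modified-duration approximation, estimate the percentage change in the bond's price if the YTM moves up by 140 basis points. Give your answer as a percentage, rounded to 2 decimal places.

Periodic yield y = 0.0165. Modified duration first:
  t   CF        PV=CF/(1+0.0165)^t    t·PV
  1        77.50        76.2420        76.2420
  2        77.50        75.0044       150.0089
  3        77.50        73.7869       221.3608
  4     2,077.50     1,945.8596     7,783.4384
  Σ                  2,170.8930     8,231.0501
P = 2,170.8930; D_Mac = 3.79155 half-year periods = 1.89578 yrs; D_mod = 1.89578/(1+0.0165) = 1.86500 yrs.
ΔP/P ≈ -D_mod · Δy = -1.86500 × (+0.014) = -0.026110 = -2.6110%.

-2.61%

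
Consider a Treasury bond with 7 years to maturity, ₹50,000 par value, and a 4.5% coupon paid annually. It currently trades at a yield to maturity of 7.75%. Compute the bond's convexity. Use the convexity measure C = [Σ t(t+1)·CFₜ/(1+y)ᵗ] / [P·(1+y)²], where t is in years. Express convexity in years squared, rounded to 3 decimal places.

With y = 0.0775:
  t   CF        PV=CF/(1+0.0775)^t    t·PV        t(t+1)·PV
  1     2,250.00     2,088.1671     2,088.1671       4,176.3341
  2     2,250.00     1,937.9741     3,875.9481      11,627.8444
  3     2,250.00     1,798.5838     5,395.7515      21,583.0058
  4     2,250.00     1,669.2193     6,676.8773      33,384.3864
  5     2,250.00     1,549.1595     7,745.7973      46,474.7839
  6     2,250.00     1,437.7350     8,626.4100      60,384.8700
  7    52,250.00    30,985.9876   216,901.9133   1,735,215.3064
  Σ                 41,466.8263   251,310.8645   1,912,846.5310
P = 41,466.8263.
Convexity = Σ t(t+1)·PV / [P·(1+y)²] = 1,912,846.5310 / (41,466.8263 × 1.161006) = 39.73240.

39.732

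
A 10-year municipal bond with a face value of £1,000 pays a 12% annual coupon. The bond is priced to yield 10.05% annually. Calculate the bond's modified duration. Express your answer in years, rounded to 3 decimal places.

5.935 years

Periodic yield y = 0.1005. First find Macaulay duration:
  t   CF        PV=CF/(1+0.1005)^t    t·PV
  1       120.00       109.0413       109.0413
  2       120.00        99.0835       198.1669
  3       120.00        90.0349       270.1048
  4       120.00        81.8128       327.2511
  5       120.00        74.3414       371.7072
  6       120.00        67.5524       405.3146
  7       120.00        61.3834       429.6838
  8       120.00        55.7777       446.2219
  9       120.00        50.6840       456.1559
  10    1,120.00       429.8506     4,298.5062
  Σ                  1,119.5621     7,312.1537
P = 1,119.5621; Macaulay duration = 7,312.1537 / 1,119.5621 = 6.53126 years.
Modified duration = D_Mac / (1 + y) = 6.53126 / 1.1005 = 5.93481 years.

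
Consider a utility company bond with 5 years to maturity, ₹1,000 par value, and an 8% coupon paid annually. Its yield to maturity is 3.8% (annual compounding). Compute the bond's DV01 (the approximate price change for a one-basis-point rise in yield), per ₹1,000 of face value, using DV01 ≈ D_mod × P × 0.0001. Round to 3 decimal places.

₹0.501

Periodic yield y = 0.038.
  t   CF        PV=CF/(1+0.038)^t    t·PV
  1        80.00        77.0713        77.0713
  2        80.00        74.2498       148.4996
  3        80.00        71.5316       214.5948
  4        80.00        68.9129       275.6516
  5     1,080.00       896.2661     4,481.3307
  Σ                  1,188.0317     5,197.1480
P = 1,188.0317; D_Mac = 4.37459 yrs; D_mod = 4.21444 yrs.
DV01 ≈ 4.21444 × 1,188.0317 × 0.0001 = 0.500689.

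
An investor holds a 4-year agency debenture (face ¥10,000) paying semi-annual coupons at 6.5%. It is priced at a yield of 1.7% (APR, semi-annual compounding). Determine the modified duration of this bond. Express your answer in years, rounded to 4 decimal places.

Periodic yield y = 0.0085. First find Macaulay duration:
  t   CF        PV=CF/(1+0.0085)^t    t·PV
  1       325.00       322.2608       322.2608
  2       325.00       319.5447       639.0893
  3       325.00       316.8514       950.5543
  4       325.00       314.1809     1,256.7235
  5       325.00       311.5329     1,557.6643
  6       325.00       308.9071     1,853.4428
  7       325.00       306.3036     2,144.1249
  8    10,325.00     9,649.0119    77,192.0948
  Σ                 11,848.5931    85,915.9547
P = 11,848.5931; Macaulay duration = 85,915.9547 / 11,848.5931 = 7.25115 half-year periods = 3.62558 years.
Modified duration = D_Mac / (1 + y) = 3.62558 / 1.0085 = 3.59502 years.

3.5950 years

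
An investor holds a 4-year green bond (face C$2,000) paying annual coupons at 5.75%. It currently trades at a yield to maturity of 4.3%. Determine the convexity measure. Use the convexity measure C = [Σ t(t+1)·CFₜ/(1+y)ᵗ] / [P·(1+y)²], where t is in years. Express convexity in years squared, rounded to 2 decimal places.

With y = 0.043:
  t   CF        PV=CF/(1+0.043)^t    t·PV        t(t+1)·PV
  1       115.00       110.2589       110.2589         220.5177
  2       115.00       105.7132       211.4264         634.2792
  3       115.00       101.3549       304.0648       1,216.2593
  4     2,115.00     1,787.1999     7,148.7997      35,743.9985
  Σ                  2,104.5269     7,774.5498      37,815.0547
P = 2,104.5269.
Convexity = Σ t(t+1)·PV / [P·(1+y)²] = 37,815.0547 / (2,104.5269 × 1.087849) = 16.51740.

16.52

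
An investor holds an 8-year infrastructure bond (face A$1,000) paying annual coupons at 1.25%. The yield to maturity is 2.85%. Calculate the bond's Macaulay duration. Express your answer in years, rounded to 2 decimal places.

7.64 years

Periodic yield y = 0.0285. Discount each cash flow and weight by its year:
  t   CF        PV=CF/(1+0.0285)^t    t·PV
  1        12.50        12.1536        12.1536
  2        12.50        11.8168        23.6337
  3        12.50        11.4894        34.4682
  4        12.50        11.1710        44.6841
  5        12.50        10.8615        54.3073
  6        12.50        10.5605        63.3630
  7        12.50        10.2679        71.8750
  8     1,012.50       808.6501     6,469.2011
  Σ                    886.9708     6,773.6860
Price P = Σ PV = 886.9708.
Macaulay duration = Σ(t·PV) / P = 6,773.6860 / 886.9708 = 7.63688 years.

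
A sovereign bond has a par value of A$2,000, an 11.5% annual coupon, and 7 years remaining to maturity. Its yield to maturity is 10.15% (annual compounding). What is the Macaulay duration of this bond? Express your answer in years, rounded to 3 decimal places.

Periodic yield y = 0.1015. Discount each cash flow and weight by its year:
  t   CF        PV=CF/(1+0.1015)^t    t·PV
  1       230.00       208.8062       208.8062
  2       230.00       189.5653       379.1306
  3       230.00       172.0974       516.2922
  4       230.00       156.2391       624.9565
  5       230.00       141.8422       709.2108
  6       230.00       128.7718       772.6309
  7     2,230.00     1,133.4787     7,934.3507
  Σ                  2,130.8007    11,145.3779
Price P = Σ PV = 2,130.8007.
Macaulay duration = Σ(t·PV) / P = 11,145.3779 / 2,130.8007 = 5.23061 years.

5.231 years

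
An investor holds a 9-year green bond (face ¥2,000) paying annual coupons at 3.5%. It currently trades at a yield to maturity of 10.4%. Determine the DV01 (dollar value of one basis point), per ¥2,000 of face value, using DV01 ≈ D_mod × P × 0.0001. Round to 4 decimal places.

Periodic yield y = 0.104.
  t   CF        PV=CF/(1+0.104)^t    t·PV
  1        70.00        63.4058        63.4058
  2        70.00        57.4328       114.8656
  3        70.00        52.0225       156.0674
  4        70.00        47.1218       188.4871
  5        70.00        42.6828       213.4139
  6        70.00        38.6619       231.9716
  7        70.00        35.0199       245.1391
  8        70.00        31.7209       253.7672
  9     2,070.00       849.6669     7,647.0018
  Σ                  1,217.7352     9,114.1195
P = 1,217.7352; D_Mac = 7.48448 yrs; D_mod = 6.77942 yrs.
DV01 ≈ 6.77942 × 1,217.7352 × 0.0001 = 0.825554.

¥0.8256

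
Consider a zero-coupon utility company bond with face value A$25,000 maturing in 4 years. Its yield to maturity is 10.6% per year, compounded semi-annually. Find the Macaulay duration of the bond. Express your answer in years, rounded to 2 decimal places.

4.00 years

A zero-coupon bond has a single cash flow at maturity, so its Macaulay duration equals its maturity: 4 years.
(Equivalently: 8 semi-annual periods ÷ 2 = 4 years.)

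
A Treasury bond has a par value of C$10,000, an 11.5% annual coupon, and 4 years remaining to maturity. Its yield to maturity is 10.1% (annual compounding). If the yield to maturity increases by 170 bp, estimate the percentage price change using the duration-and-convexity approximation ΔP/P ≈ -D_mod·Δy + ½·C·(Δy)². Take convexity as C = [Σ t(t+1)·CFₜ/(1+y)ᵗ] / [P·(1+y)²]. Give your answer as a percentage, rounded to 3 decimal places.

With y = 0.101:
  t   CF        PV=CF/(1+0.101)^t    t·PV        t(t+1)·PV
  1     1,150.00     1,044.5050     1,044.5050       2,089.0100
  2     1,150.00       948.6876     1,897.3751       5,692.1253
  3     1,150.00       861.6599     2,584.9797      10,339.9188
  4    11,150.00     7,587.9698    30,351.8790     151,759.3952
  Σ                 10,442.8222    35,878.7389     169,880.4494
P = 10,442.8222; D_Mac = 3.43573 yrs; D_mod = 3.12056 yrs; C = 13.41995.
Duration effect: -3.12056 × (+0.017) = -0.053049
Convexity effect: 0.5 × 13.41995 × (0.017)² = +0.0019392
ΔP/P ≈ -0.053049 + 0.0019392 = -0.051110 = -5.1110%.

-5.111%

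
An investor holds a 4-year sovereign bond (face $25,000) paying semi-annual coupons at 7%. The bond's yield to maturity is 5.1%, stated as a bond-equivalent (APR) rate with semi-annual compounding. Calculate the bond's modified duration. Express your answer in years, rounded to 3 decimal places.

3.485 years

Periodic yield y = 0.0255. First find Macaulay duration:
  t   CF        PV=CF/(1+0.0255)^t    t·PV
  1       875.00       853.2423       853.2423
  2       875.00       832.0257     1,664.0513
  3       875.00       811.3366     2,434.0098
  4       875.00       791.1620     3,164.6478
  5       875.00       771.4890     3,857.4449
  6       875.00       752.3052     4,513.8312
  7       875.00       733.5984     5,135.1891
  8    25,875.00    21,154.1238   169,232.9901
  Σ                 26,699.2829   190,855.4065
P = 26,699.2829; Macaulay duration = 190,855.4065 / 26,699.2829 = 7.14833 half-year periods = 3.57417 years.
Modified duration = D_Mac / (1 + y) = 3.57417 / 1.0255 = 3.48529 years.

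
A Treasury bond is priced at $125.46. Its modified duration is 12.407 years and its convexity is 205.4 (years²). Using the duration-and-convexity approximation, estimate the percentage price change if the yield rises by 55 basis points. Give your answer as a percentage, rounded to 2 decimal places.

-6.51%

Duration effect: -D_mod·Δy = -12.407 × (+0.0055) = -0.0682385
Convexity effect: ½·C·(Δy)² = 0.5 × 205.4 × (0.0055)² = +0.003106675
ΔP/P ≈ -0.0682385 + 0.003106675 = -0.065131825
= -6.5131825%.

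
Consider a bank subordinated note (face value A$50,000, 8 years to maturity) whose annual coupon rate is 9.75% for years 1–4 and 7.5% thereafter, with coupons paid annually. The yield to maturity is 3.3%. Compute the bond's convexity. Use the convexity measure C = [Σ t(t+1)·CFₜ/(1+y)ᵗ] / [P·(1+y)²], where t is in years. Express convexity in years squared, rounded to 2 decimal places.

With y = 0.033:
  t   CF        PV=CF/(1+0.033)^t    t·PV        t(t+1)·PV
  1     4,875.00     4,719.2643     4,719.2643       9,438.5286
  2     4,875.00     4,568.5037     9,137.0073      27,411.0219
  3     4,875.00     4,422.5592    13,267.6776      53,070.7105
  4     4,875.00     4,281.2771    17,125.1082      85,625.5412
  5     3,750.00     3,188.0833    15,940.4165      95,642.4989
  6     3,750.00     3,086.2375    18,517.4248     129,621.9734
  7     3,750.00     2,987.6452    20,913.5162     167,308.1296
  8    53,750.00    41,454.9023   331,639.2188   2,984,752.9689
  Σ                 68,708.4725   431,259.6337   3,552,871.3731
P = 68,708.4725.
Convexity = Σ t(t+1)·PV / [P·(1+y)²] = 3,552,871.3731 / (68,708.4725 × 1.067089) = 48.45834.

48.46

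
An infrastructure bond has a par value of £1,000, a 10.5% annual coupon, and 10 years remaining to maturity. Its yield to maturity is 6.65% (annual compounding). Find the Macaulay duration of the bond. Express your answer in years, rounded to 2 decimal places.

Periodic yield y = 0.0665. Discount each cash flow and weight by its year:
  t   CF        PV=CF/(1+0.0665)^t    t·PV
  1       105.00        98.4529        98.4529
  2       105.00        92.3140       184.6280
  3       105.00        86.5579       259.6737
  4       105.00        81.1607       324.6429
  5       105.00        76.1001       380.5003
  6       105.00        71.3550       428.1297
  7       105.00        66.9057       468.3401
  8       105.00        62.7339       501.8714
  9       105.00        58.8222       529.4002
  10    1,105.00       580.4351     5,804.3512
  Σ                  1,274.8375     8,979.9902
Price P = Σ PV = 1,274.8375.
Macaulay duration = Σ(t·PV) / P = 8,979.9902 / 1,274.8375 = 7.04403 years.

7.04 years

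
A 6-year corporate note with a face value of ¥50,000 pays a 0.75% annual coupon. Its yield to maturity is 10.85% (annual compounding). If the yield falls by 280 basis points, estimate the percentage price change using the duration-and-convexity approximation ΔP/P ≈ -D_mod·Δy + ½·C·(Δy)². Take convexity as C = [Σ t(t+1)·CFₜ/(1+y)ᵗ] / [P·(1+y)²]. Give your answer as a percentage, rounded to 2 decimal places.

+16.06%

With y = 0.1085:
  t   CF        PV=CF/(1+0.1085)^t    t·PV        t(t+1)·PV
  1       375.00       338.2950       338.2950         676.5900
  2       375.00       305.1827       610.3653       1,831.0960
  3       375.00       275.3114       825.9342       3,303.7367
  4       375.00       248.3639       993.4556       4,967.2781
  5       375.00       224.0540     1,120.2702       6,721.6212
  6    50,375.00    27,151.9406   162,911.6434   1,140,381.5041
  Σ                 28,543.1476   166,799.9638   1,157,881.8261
P = 28,543.1476; D_Mac = 5.84378 yrs; D_mod = 5.27179 yrs; C = 33.01346.
Duration effect: -5.27179 × (-0.028) = +0.147610
Convexity effect: 0.5 × 33.01346 × (-0.028)² = +0.0129413
ΔP/P ≈ +0.147610 + 0.0129413 = +0.160551 = +16.0551%.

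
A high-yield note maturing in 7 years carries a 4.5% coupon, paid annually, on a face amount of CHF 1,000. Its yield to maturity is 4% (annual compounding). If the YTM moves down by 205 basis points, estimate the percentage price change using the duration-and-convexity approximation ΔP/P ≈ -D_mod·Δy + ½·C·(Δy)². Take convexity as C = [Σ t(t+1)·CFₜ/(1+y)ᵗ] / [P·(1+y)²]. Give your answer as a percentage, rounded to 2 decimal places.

With y = 0.04:
  t   CF        PV=CF/(1+0.04)^t    t·PV        t(t+1)·PV
  1        45.00        43.2692        43.2692          86.5385
  2        45.00        41.6050        83.2101         249.6302
  3        45.00        40.0048       120.0145         480.0580
  4        45.00        38.4662       153.8648         769.3238
  5        45.00        36.9867       184.9336       1,109.6016
  6        45.00        35.5642       213.3849       1,493.6945
  7     1,045.00       794.1141     5,558.7988      44,470.3904
  Σ                  1,030.0103     6,357.4759      48,659.2369
P = 1,030.0103; D_Mac = 6.17225 yrs; D_mod = 5.93485 yrs; C = 43.67743.
Duration effect: -5.93485 × (-0.0205) = +0.121664
Convexity effect: 0.5 × 43.67743 × (-0.0205)² = +0.0091777
ΔP/P ≈ +0.121664 + 0.0091777 = +0.130842 = +13.0842%.

+13.08%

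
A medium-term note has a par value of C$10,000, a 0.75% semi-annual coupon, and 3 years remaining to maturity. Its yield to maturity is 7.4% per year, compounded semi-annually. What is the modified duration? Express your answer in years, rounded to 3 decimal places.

Periodic yield y = 0.037. First find Macaulay duration:
  t   CF        PV=CF/(1+0.037)^t    t·PV
  1        37.50        36.1620        36.1620
  2        37.50        34.8718        69.7435
  3        37.50        33.6275       100.8826
  4        37.50        32.4277       129.7108
  5        37.50        31.2707       156.3535
  6    10,037.50     8,071.4771    48,428.8627
  Σ                  8,239.8368    48,921.7151
P = 8,239.8368; Macaulay duration = 48,921.7151 / 8,239.8368 = 5.93722 half-year periods = 2.96861 years.
Modified duration = D_Mac / (1 + y) = 2.96861 / 1.037 = 2.86269 years.

2.863 years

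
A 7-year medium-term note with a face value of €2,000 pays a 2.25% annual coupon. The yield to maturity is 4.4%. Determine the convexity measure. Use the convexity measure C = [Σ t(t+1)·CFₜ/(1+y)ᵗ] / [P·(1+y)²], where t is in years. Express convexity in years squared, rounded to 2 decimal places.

With y = 0.044:
  t   CF        PV=CF/(1+0.044)^t    t·PV        t(t+1)·PV
  1        45.00        43.1034        43.1034          86.2069
  2        45.00        41.2868        82.5737         247.7210
  3        45.00        39.5468       118.6403         474.5612
  4        45.00        37.8800       151.5202         757.6010
  5        45.00        36.2836       181.4179       1,088.5071
  6        45.00        34.7544       208.5263       1,459.6839
  7     2,045.00     1,512.8289    10,589.8025      84,718.4202
  Σ                  1,745.6840    11,375.5843      88,832.7013
P = 1,745.6840.
Convexity = Σ t(t+1)·PV / [P·(1+y)²] = 88,832.7013 / (1,745.6840 × 1.089936) = 46.68810.

46.69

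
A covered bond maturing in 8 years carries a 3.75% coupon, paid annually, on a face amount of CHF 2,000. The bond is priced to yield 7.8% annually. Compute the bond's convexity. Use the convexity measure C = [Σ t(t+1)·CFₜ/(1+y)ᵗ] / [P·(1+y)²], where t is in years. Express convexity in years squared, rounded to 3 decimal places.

With y = 0.078:
  t   CF        PV=CF/(1+0.078)^t    t·PV        t(t+1)·PV
  1        75.00        69.5733        69.5733         139.1466
  2        75.00        64.5392       129.0784         387.2353
  3        75.00        59.8694       179.6082         718.4329
  4        75.00        55.5375       222.1499       1,110.7497
  5        75.00        51.5190       257.5950       1,545.5701
  6        75.00        47.7913       286.7477       2,007.2339
  7        75.00        44.3333       310.3330       2,482.6641
  8     2,075.00     1,137.8055     9,102.4437      81,921.9933
  Σ                  1,530.9684    10,557.5293      90,313.0260
P = 1,530.9684.
Convexity = Σ t(t+1)·PV / [P·(1+y)²] = 90,313.0260 / (1,530.9684 × 1.162084) = 50.76292.

50.763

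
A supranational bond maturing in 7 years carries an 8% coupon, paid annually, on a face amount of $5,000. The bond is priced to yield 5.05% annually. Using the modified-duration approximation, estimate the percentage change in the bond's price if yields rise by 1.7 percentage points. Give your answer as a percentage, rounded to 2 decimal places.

-9.29%

Periodic yield y = 0.0505. Modified duration first:
  t   CF        PV=CF/(1+0.0505)^t    t·PV
  1       400.00       380.7711       380.7711
  2       400.00       362.4665       724.9330
  3       400.00       345.0419     1,035.1257
  4       400.00       328.4549     1,313.8197
  5       400.00       312.6653     1,563.3266
  6       400.00       297.6348     1,785.8086
  7     5,400.00     3,824.9113    26,774.3788
  Σ                  5,851.9457    33,578.1633
P = 5,851.9457; D_Mac = 5.73795 yrs; D_mod = 5.73795/(1+0.0505) = 5.46211 yrs.
ΔP/P ≈ -D_mod · Δy = -5.46211 × (+0.017) = -0.092856 = -9.2856%.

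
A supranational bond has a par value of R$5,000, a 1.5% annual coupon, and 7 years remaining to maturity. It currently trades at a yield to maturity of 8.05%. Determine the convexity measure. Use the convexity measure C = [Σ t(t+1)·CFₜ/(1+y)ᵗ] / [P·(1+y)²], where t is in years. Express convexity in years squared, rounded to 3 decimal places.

44.450

With y = 0.0805:
  t   CF        PV=CF/(1+0.0805)^t    t·PV        t(t+1)·PV
  1        75.00        69.4123        69.4123         138.8246
  2        75.00        64.2409       128.4818         385.4455
  3        75.00        59.4548       178.3644         713.4576
  4        75.00        55.0253       220.1011       1,100.5054
  5        75.00        50.9257       254.6287       1,527.7724
  6        75.00        47.1316       282.7899       1,979.5293
  7     5,075.00     2,951.6350    20,661.4448     165,291.5587
  Σ                  3,297.8257    21,795.2231     171,137.0935
P = 3,297.8257.
Convexity = Σ t(t+1)·PV / [P·(1+y)²] = 171,137.0935 / (3,297.8257 × 1.167480) = 44.44950.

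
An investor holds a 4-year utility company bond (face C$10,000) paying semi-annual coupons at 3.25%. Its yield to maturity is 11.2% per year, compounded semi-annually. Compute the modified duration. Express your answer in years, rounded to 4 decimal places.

Periodic yield y = 0.056. First find Macaulay duration:
  t   CF        PV=CF/(1+0.056)^t    t·PV
  1       162.50       153.8826       153.8826
  2       162.50       145.7221       291.4443
  3       162.50       137.9944       413.9833
  4       162.50       130.6766       522.7062
  5       162.50       123.7467       618.7337
  6       162.50       117.1844       703.1065
  7       162.50       110.9701       776.7906
  8    10,162.50     6,571.8738    52,574.9902
  Σ                  7,492.0507    56,055.6374
P = 7,492.0507; Macaulay duration = 56,055.6374 / 7,492.0507 = 7.48202 half-year periods = 3.74101 years.
Modified duration = D_Mac / (1 + y) = 3.74101 / 1.056 = 3.54262 years.

3.5426 years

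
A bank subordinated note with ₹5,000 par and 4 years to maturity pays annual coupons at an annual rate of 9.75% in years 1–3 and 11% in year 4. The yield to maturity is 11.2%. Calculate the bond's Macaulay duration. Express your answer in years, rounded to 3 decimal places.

Periodic yield y = 0.112. Discount each cash flow and weight by its year:
  t   CF        PV=CF/(1+0.112)^t    t·PV
  1       487.50       438.3993       438.3993
  2       487.50       394.2440       788.4879
  3       487.50       354.5359     1,063.6078
  4     5,550.00     3,629.7259    14,518.9037
  Σ                  4,816.9051    16,809.3987
Price P = Σ PV = 4,816.9051.
Macaulay duration = Σ(t·PV) / P = 16,809.3987 / 4,816.9051 = 3.48967 years.

3.490 years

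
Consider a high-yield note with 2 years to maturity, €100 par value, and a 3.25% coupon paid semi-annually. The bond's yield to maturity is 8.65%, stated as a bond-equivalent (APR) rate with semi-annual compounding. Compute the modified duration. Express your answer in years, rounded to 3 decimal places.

Periodic yield y = 0.04325. First find Macaulay duration:
  t   CF        PV=CF/(1+0.04325)^t    t·PV
  1        1.625         1.5576         1.5576
  2        1.625         1.4931         2.9861
  3        1.625         1.4312         4.2935
  4      101.625        85.7920       343.1682
  Σ                     90.2739       352.0054
P = 90.2739; Macaulay duration = 352.0054 / 90.2739 = 3.89930 half-year periods = 1.94965 years.
Modified duration = D_Mac / (1 + y) = 1.94965 / 1.04325 = 1.86883 years.

1.869 years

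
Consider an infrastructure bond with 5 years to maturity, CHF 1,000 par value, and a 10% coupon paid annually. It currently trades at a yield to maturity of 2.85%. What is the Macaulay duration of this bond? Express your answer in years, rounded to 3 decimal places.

Periodic yield y = 0.0285. Discount each cash flow and weight by its year:
  t   CF        PV=CF/(1+0.0285)^t    t·PV
  1       100.00        97.2290        97.2290
  2       100.00        94.5347       189.0695
  3       100.00        91.9152       275.7455
  4       100.00        89.3682       357.4726
  5     1,100.00       955.8092     4,779.0460
  Σ                  1,328.8562     5,698.5625
Price P = Σ PV = 1,328.8562.
Macaulay duration = Σ(t·PV) / P = 5,698.5625 / 1,328.8562 = 4.28832 years.

4.288 years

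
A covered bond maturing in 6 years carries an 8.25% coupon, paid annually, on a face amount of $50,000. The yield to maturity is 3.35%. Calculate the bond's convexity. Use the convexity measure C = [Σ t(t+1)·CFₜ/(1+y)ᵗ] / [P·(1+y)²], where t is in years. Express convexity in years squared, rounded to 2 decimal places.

With y = 0.0335:
  t   CF        PV=CF/(1+0.0335)^t    t·PV        t(t+1)·PV
  1     4,125.00     3,991.2917     3,991.2917       7,982.5835
  2     4,125.00     3,861.9175     7,723.8350      23,171.5049
  3     4,125.00     3,736.7368    11,210.2104      44,840.8417
  4     4,125.00     3,615.6137    14,462.4550      72,312.2750
  5     4,125.00     3,498.4168    17,492.0839     104,952.5036
  6    54,125.00    44,415.5479   266,493.2872   1,865,453.0107
  Σ                 63,119.5244   321,373.1633   2,118,712.7193
P = 63,119.5244.
Convexity = Σ t(t+1)·PV / [P·(1+y)²] = 2,118,712.7193 / (63,119.5244 × 1.068122) = 31.42588.

31.43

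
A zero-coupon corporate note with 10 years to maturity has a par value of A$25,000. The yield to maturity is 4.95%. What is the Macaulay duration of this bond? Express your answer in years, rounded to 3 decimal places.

10.000 years

A zero-coupon bond has a single cash flow at maturity, so its Macaulay duration equals its maturity: 10 years.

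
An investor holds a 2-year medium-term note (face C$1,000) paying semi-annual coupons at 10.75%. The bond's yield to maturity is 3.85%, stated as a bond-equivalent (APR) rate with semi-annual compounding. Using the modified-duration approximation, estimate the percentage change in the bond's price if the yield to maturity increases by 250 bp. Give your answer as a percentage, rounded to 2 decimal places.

-4.57%

Periodic yield y = 0.01925. Modified duration first:
  t   CF        PV=CF/(1+0.01925)^t    t·PV
  1        53.75        52.7349        52.7349
  2        53.75        51.7389       103.4778
  3        53.75        50.7617       152.2852
  4     1,053.75       976.3706     3,905.4825
  Σ                  1,131.6061     4,213.9803
P = 1,131.6061; D_Mac = 3.72389 half-year periods = 1.86195 yrs; D_mod = 1.86195/(1+0.01925) = 1.82678 yrs.
ΔP/P ≈ -D_mod · Δy = -1.82678 × (+0.025) = -0.045670 = -4.5670%.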